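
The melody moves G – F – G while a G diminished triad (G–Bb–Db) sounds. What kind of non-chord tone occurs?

The harmony at that moment is G diminished triad (G, Bb, Db); F is not a chord tone.
It is approached by step down from G and left by step up to G.
Step away and step back to the same note — a neighbor tone (lower neighbor).

F is a neighbor tone.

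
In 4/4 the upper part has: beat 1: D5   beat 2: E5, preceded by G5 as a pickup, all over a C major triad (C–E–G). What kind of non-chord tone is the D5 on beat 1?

The harmony at that moment is C major triad (C, E, G); D5 is not a chord tone.
It is approached by leap down from G5 and left by step up to E5.
Leap in, step out, metrically accented — an appoggiatura.

Appoggiatura.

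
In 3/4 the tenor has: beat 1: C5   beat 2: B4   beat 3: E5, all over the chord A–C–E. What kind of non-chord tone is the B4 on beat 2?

The harmony at that moment is A minor triad (A, C, E); B4 is not a chord tone.
It is approached by step down from C5 and left by leap up to E5.
Step in, leap out, on a weak beat — an escape tone.

Escape tone.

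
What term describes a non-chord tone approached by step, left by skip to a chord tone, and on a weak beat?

Escape tone.

Approach: by step. Departure: by leap. Metric position: weak.
Step in, leap out, from a weak position — an escape tone (échappée). (It is the mirror image of the appoggiatura, which leaps in and steps out on a strong beat.)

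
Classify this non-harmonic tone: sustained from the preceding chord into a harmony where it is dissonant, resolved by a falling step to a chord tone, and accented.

Approach: by preparation — the pitch is first a chord tone, then held (tied or repeated) while the harmony changes under it. Departure: down by step. Metric position: strong.
A prepared dissonance that resolves downward by step — a suspension. (The same figure resolving upward would be a retardation.)

Suspension.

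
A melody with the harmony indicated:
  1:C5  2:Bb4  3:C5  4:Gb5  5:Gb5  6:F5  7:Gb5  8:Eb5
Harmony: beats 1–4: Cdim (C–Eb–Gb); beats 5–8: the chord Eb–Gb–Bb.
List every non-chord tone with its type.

The harmony at that moment is C diminished triad (C, Eb, Gb); Bb4 is not a chord tone.
It is approached by step down from C5 and left by step up to C5.
Step away and step back to the same note — a neighbor tone (lower neighbor).
The harmony at that moment is Eb minor triad (Eb, Gb, Bb); F5 is not a chord tone.
It is approached by step down from Gb5 and left by step up to Gb5.
Step away and step back to the same note — a neighbor tone (lower neighbor).

Bb4 (beat 2) — neighbor tone; F5 (beat 6) — neighbor tone.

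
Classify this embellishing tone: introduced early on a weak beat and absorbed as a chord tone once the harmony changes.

Approach: ahead of the chord change (typically by step), so it is dissonant against the current harmony. Departure: none — the same pitch is restated or held and is a chord tone of the new harmony.
Dissonant first, consonant once the harmony catches up: the note simply arrives early — an anticipation. (The reverse timing, consonant first and dissonant after the change, would be a suspension or retardation.)

Anticipation.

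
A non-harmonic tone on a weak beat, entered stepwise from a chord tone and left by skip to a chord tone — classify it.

Approach: by step. Departure: by leap. Metric position: weak.
Step in, leap out, from a weak position — an escape tone (échappée). (It is the mirror image of the appoggiatura, which leaps in and steps out on a strong beat.)

Escape tone.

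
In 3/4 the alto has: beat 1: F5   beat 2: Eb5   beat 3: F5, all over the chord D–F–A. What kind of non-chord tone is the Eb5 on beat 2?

Lower neighbor tone.

The harmony at that moment is D minor triad (D, F, A); Eb5 is not a chord tone.
It is approached by step down from F5 and left by step up to F5.
Step away and step back to the same note — a neighbor tone (lower neighbor).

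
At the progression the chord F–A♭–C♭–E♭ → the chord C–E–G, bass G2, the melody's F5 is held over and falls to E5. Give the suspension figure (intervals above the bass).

7–6 suspension.

At the second chord the bass is G2. The suspended F5 lies a seventh above the bass; after resolving down by step to E5, the interval above the bass becomes a sixth.
Suspension figures are named by those two intervals: 7–6.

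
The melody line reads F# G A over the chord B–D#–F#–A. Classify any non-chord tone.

The harmony at that moment is B dominant seventh chord (B, D#, F#, A); G is not a chord tone.
It is approached by step up from F# and left by step up to A.
Step in, step out in the same direction — a passing tone.

G is a passing tone.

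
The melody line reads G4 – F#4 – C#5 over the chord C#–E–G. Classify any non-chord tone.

The harmony at that moment is C# diminished triad (C#, E, G); F#4 is not a chord tone.
It is approached by step down from G4 and left by leap up to C#5.
Step in, leap out — an escape tone.

F#4 is an escape tone.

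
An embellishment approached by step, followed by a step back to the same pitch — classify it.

Neighbor tone.

Approach: by step. Departure: by step in the opposite direction, back to the starting pitch.
Stepwise on both sides but reversing to return to the same chord tone — a neighbor tone. (Had it continued onward in the same direction it would be a passing tone instead.)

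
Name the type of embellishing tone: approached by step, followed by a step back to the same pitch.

Approach: by step. Departure: by step in the opposite direction, back to the starting pitch.
Stepwise on both sides but reversing to return to the same chord tone — a neighbor tone. (Had it continued onward in the same direction it would be a passing tone instead.)

Neighbor tone.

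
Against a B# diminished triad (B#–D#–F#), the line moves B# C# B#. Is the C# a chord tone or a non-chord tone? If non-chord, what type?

Non-chord tone — a neighbor tone.

The harmony at that moment is B# diminished triad (B#, D#, F#); C# is not a chord tone.
It is approached by step up from B# and left by step down to B#.
Step away and step back to the same note — a neighbor tone (upper neighbor).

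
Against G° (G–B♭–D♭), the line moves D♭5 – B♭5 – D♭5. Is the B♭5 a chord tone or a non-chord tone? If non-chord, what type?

Chord tone (the third of G diminished triad).

G diminished triad contains G, B♭, D♭; B♭ is the third, so it is a chord tone.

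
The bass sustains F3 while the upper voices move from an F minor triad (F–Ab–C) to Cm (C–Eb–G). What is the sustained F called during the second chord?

The harmony at that moment is C minor triad (C, Eb, G); F3 is not a chord tone.
It is held over (the same pitch as the preceding F3) and then sustained as the same pitch into the next harmony.
Sustained through a change of harmony — a pedal tone.

Pedal tone (pedal point).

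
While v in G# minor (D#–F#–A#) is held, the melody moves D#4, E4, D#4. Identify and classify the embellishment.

E4 is a neighbor tone.

The harmony at that moment is D# minor triad (D#, F#, A#); E4 is not a chord tone.
It is approached by step up from D#4 and left by step down to D#4.
Step away and step back to the same note — a neighbor tone (upper neighbor).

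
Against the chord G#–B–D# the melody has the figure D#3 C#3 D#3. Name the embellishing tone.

The harmony at that moment is G# minor triad (G#, B, D#); C#3 is not a chord tone.
It is approached by step down from D#3 and left by step up to D#3.
Step away and step back to the same note — a neighbor tone (lower neighbor).

C#3 is a neighbor tone.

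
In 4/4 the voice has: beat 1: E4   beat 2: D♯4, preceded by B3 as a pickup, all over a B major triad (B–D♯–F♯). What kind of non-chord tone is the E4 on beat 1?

Appoggiatura.

The harmony at that moment is B major triad (B, D♯, F♯); E4 is not a chord tone.
It is approached by leap up from B3 and left by step down to D♯4.
Leap in, step out, metrically accented — an appoggiatura.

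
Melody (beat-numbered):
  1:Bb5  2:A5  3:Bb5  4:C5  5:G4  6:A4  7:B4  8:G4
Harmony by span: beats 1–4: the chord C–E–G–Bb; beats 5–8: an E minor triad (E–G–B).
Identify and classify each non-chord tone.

A5 (beat 2) — neighbor tone; A4 (beat 6) — passing tone.

The harmony at that moment is C dominant seventh chord (C, E, G, Bb); A5 is not a chord tone.
It is approached by step down from Bb5 and left by step up to Bb5.
Step away and step back to the same note — a neighbor tone (lower neighbor).
The harmony at that moment is E minor triad (E, G, B); A4 is not a chord tone.
It is approached by step up from G4 and left by step up to B4.
Step in, step out in the same direction — a passing tone.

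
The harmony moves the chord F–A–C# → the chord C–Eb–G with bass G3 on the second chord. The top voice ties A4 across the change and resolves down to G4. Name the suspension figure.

9–8 suspension.

At the second chord the bass is G3. The suspended A4 lies a ninth above the bass; after resolving down by step to G4, the interval above the bass becomes an octave.
Suspension figures are named by those two intervals: 9–8.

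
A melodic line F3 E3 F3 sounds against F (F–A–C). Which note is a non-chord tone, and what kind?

The harmony at that moment is F major triad (F, A, C); E3 is not a chord tone.
It is approached by step down from F3 and left by step up to F3.
Step away and step back to the same note — a neighbor tone (lower neighbor).

E3 is a neighbor tone.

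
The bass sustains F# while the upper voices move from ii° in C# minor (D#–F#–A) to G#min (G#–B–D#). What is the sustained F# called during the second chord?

The harmony at that moment is G# minor triad (G#, B, D#); F# is not a chord tone.
It is held over (the same pitch as the preceding F#) and then sustained as the same pitch into the next harmony.
Sustained through a change of harmony — a pedal tone.

Pedal tone (pedal point).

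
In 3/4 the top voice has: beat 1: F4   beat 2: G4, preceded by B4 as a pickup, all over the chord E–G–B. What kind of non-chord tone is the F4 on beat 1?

The harmony at that moment is E minor triad (E, G, B); F4 is not a chord tone.
It is approached by leap down from B4 and left by step up to G4.
Leap in, step out, metrically accented — an appoggiatura.

Appoggiatura.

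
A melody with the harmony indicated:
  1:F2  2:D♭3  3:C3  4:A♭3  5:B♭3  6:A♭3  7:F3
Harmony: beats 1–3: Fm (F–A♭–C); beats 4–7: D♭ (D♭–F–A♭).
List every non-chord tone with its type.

D♭3 (beat 2) — appoggiatura; B♭3 (beat 5) — neighbor tone.

The harmony at that moment is F minor triad (F, A♭, C); D♭3 is not a chord tone.
It is approached by leap up from F2 and left by step down to C3.
Leap in, step out — an appoggiatura.
The harmony at that moment is D♭ major triad (D♭, F, A♭); B♭3 is not a chord tone.
It is approached by step up from A♭3 and left by step down to A♭3.
Step away and step back to the same note — a neighbor tone (upper neighbor).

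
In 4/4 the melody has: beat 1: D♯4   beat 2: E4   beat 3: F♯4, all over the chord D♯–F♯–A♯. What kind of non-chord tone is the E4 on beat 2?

The harmony at that moment is D♯ minor triad (D♯, F♯, A♯); E4 is not a chord tone.
It is approached by step up from D♯4 and left by step up to F♯4.
Step in, step out in the same direction — a passing tone.

Passing tone.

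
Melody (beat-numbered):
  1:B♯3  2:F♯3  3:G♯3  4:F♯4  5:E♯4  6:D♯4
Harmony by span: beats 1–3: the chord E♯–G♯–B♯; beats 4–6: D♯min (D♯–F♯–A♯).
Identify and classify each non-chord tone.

The harmony at that moment is E♯ minor triad (E♯, G♯, B♯); F♯3 is not a chord tone.
It is approached by leap down from B♯3 and left by step up to G♯3.
Leap in, step out — an appoggiatura.
The harmony at that moment is D♯ minor triad (D♯, F♯, A♯); E♯4 is not a chord tone.
It is approached by step down from F♯4 and left by step down to D♯4.
Step in, step out in the same direction — a passing tone.

F♯3 (beat 2) — appoggiatura; E♯4 (beat 5) — passing tone.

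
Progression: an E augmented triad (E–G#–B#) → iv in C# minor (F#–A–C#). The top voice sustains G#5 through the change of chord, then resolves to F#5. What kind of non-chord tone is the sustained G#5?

The harmony at that moment is F# minor triad (F#, A, C#); G#5 is not a chord tone.
It is held over (the same pitch as the preceding G#5) and left by step down to F#5.
Held over from the previous chord and resolving down by step — a suspension.

G#5 is a suspension.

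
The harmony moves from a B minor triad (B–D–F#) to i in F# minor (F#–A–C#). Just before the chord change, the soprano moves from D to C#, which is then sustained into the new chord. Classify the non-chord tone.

C# is an anticipation.

The harmony at that moment is B minor triad (B, D, F#); C# is not a chord tone.
It is approached by step down from D and then sustained as the same pitch into the next harmony.
Arriving early and becoming a chord tone when the harmony changes — an anticipation.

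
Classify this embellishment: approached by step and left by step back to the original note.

Neighbor tone.

Approach: by step. Departure: by step in the opposite direction, back to the starting pitch.
Stepwise on both sides but reversing to return to the same chord tone — a neighbor tone. (Had it continued onward in the same direction it would be a passing tone instead.)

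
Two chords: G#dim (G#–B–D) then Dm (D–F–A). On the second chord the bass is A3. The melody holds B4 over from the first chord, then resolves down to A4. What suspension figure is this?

At the second chord the bass is A3. The suspended B4 lies a ninth above the bass; after resolving down by step to A4, the interval above the bass becomes an octave.
Suspension figures are named by those two intervals: 9–8.

9–8 suspension.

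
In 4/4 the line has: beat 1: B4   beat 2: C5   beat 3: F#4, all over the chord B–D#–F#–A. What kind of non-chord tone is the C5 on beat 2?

The harmony at that moment is B dominant seventh chord (B, D#, F#, A); C5 is not a chord tone.
It is approached by step up from B4 and left by leap down to F#4.
Step in, leap out, on a weak beat — an escape tone.

Escape tone.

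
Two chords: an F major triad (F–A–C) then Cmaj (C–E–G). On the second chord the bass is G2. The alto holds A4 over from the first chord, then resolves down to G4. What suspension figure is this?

9–8 suspension.

At the second chord the bass is G2. The suspended A4 lies a ninth above the bass; after resolving down by step to G4, the interval above the bass becomes an octave.
Suspension figures are named by those two intervals: 9–8.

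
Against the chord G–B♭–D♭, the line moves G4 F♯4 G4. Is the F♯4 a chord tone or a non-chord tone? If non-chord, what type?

Non-chord tone — a neighbor tone.

The harmony at that moment is G diminished triad (G, B♭, D♭); F♯4 is not a chord tone.
It is approached by step down from G4 and left by step up to G4.
Step away and step back to the same note — a neighbor tone (lower neighbor).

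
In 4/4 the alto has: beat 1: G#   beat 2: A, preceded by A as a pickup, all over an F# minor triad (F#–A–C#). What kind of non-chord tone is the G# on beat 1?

The harmony at that moment is F# minor triad (F#, A, C#); G# is not a chord tone.
It is approached by step down from A and left by step up to A.
Step away and step back to the same note — a neighbor tone (lower neighbor).

Lower neighbor tone.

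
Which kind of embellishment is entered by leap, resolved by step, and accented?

Appoggiatura.

Approach: by leap. Departure: by step. Metric position: strong.
Leap in, step out, in a metrically strong position — an appoggiatura. (It is the mirror image of the escape tone, which steps in and leaps out from a weak position.)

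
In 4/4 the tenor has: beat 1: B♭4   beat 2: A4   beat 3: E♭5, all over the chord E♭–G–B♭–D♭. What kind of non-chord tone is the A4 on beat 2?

Escape tone.

The harmony at that moment is E♭ dominant seventh chord (E♭, G, B♭, D♭); A4 is not a chord tone.
It is approached by step down from B♭4 and left by leap up to E♭5.
Step in, leap out, on a weak beat — an escape tone.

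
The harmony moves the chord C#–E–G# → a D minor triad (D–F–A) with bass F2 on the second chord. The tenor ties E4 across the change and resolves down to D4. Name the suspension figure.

7–6 suspension.

At the second chord the bass is F2. The suspended E4 lies a seventh above the bass; after resolving down by step to D4, the interval above the bass becomes a sixth.
Suspension figures are named by those two intervals: 7–6.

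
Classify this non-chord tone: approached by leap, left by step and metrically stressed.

Appoggiatura.

Approach: by leap. Departure: by step. Metric position: strong.
Leap in, step out, in a metrically strong position — an appoggiatura. (It is the mirror image of the escape tone, which steps in and leaps out from a weak position.)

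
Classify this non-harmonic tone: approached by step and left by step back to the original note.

Approach: by step. Departure: by step in the opposite direction, back to the starting pitch.
Stepwise on both sides but reversing to return to the same chord tone — a neighbor tone. (Had it continued onward in the same direction it would be a passing tone instead.)

Neighbor tone.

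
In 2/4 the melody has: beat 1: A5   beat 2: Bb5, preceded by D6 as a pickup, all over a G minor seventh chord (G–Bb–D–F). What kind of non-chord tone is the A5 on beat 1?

Appoggiatura.

The harmony at that moment is G minor seventh chord (G, Bb, D, F); A5 is not a chord tone.
It is approached by leap down from D6 and left by step up to Bb5.
Leap in, step out, metrically accented — an appoggiatura.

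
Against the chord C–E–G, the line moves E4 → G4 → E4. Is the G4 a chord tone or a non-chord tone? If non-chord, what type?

Chord tone (the fifth of C major triad).

C major triad contains C, E, G; G is the fifth, so it is a chord tone.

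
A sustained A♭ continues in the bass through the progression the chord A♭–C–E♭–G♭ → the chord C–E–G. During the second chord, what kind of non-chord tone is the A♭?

Pedal tone (pedal point).

The harmony at that moment is C major triad (C, E, G); A♭ is not a chord tone.
It is held over (the same pitch as the preceding A♭) and then sustained as the same pitch into the next harmony.
Sustained through a change of harmony — a pedal tone.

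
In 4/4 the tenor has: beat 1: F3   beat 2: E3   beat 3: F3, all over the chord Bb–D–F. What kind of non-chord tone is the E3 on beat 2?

Lower neighbor tone.

The harmony at that moment is Bb major triad (Bb, D, F); E3 is not a chord tone.
It is approached by step down from F3 and left by step up to F3.
Step away and step back to the same note — a neighbor tone (lower neighbor).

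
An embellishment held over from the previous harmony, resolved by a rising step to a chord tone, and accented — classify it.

Approach: by preparation — the pitch is first a chord tone, then held (tied or repeated) while the harmony changes under it. Departure: up by step. Metric position: strong.
A prepared dissonance that resolves upward by step — a retardation. (The same figure resolving downward would be a suspension.)

Retardation.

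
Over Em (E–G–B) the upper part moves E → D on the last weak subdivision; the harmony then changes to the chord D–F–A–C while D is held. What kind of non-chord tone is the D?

The harmony at that moment is E minor triad (E, G, B); D is not a chord tone.
It is approached by step down from E and then sustained as the same pitch into the next harmony.
Arriving early and becoming a chord tone when the harmony changes — an anticipation.

D is an anticipation.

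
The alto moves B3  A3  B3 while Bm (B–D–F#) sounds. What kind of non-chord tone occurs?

The harmony at that moment is B minor triad (B, D, F#); A3 is not a chord tone.
It is approached by step down from B3 and left by step up to B3.
Step away and step back to the same note — a neighbor tone (lower neighbor).

A3 is a neighbor tone.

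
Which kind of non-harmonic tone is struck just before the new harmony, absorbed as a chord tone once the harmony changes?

Anticipation.

Approach: ahead of the chord change (typically by step), so it is dissonant against the current harmony. Departure: none — the same pitch is restated or held and is a chord tone of the new harmony.
Dissonant first, consonant once the harmony catches up: the note simply arrives early — an anticipation. (The reverse timing, consonant first and dissonant after the change, would be a suspension or retardation.)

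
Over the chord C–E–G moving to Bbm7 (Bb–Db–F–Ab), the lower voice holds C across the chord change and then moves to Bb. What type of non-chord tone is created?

The harmony at that moment is Bb minor seventh chord (Bb, Db, F, Ab); C is not a chord tone.
It is held over (the same pitch as the preceding C) and left by step down to Bb.
Held over from the previous chord and resolving down by step — a suspension.

C is a suspension.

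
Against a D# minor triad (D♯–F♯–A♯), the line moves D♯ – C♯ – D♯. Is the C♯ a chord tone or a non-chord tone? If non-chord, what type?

The harmony at that moment is D♯ minor triad (D♯, F♯, A♯); C♯ is not a chord tone.
It is approached by step down from D♯ and left by step up to D♯.
Step away and step back to the same note — a neighbor tone (lower neighbor).

Non-chord tone — a neighbor tone.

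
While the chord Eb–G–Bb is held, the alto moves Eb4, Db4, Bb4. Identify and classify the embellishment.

Db4 is an escape tone.

The harmony at that moment is Eb major triad (Eb, G, Bb); Db4 is not a chord tone.
It is approached by step down from Eb4 and left by leap up to Bb4.
Step in, leap out — an escape tone.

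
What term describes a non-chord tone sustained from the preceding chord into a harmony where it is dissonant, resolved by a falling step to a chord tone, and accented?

Approach: by preparation — the pitch is first a chord tone, then held (tied or repeated) while the harmony changes under it. Departure: down by step. Metric position: strong.
A prepared dissonance that resolves downward by step — a suspension. (The same figure resolving upward would be a retardation.)

Suspension.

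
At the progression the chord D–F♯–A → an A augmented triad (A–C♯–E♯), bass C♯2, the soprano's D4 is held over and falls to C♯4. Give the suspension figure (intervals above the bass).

9–8 suspension.

At the second chord the bass is C♯2. The suspended D4 lies a ninth above the bass; after resolving down by step to C♯4, the interval above the bass becomes an octave.
Suspension figures are named by those two intervals: 9–8.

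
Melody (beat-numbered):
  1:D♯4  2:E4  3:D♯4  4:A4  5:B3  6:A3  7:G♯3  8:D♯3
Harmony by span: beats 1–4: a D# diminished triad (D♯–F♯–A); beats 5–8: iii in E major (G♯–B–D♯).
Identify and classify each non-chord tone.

The harmony at that moment is D♯ diminished triad (D♯, F♯, A); E4 is not a chord tone.
It is approached by step up from D♯4 and left by step down to D♯4.
Step away and step back to the same note — a neighbor tone (upper neighbor).
The harmony at that moment is G♯ minor triad (G♯, B, D♯); A3 is not a chord tone.
It is approached by step down from B3 and left by step down to G♯3.
Step in, step out in the same direction — a passing tone.

E4 (beat 2) — neighbor tone; A3 (beat 6) — passing tone.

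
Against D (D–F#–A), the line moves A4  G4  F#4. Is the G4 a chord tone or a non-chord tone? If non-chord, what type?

The harmony at that moment is D major triad (D, F#, A); G4 is not a chord tone.
It is approached by step down from A4 and left by step down to F#4.
Step in, step out in the same direction — a passing tone.

Non-chord tone — a passing tone.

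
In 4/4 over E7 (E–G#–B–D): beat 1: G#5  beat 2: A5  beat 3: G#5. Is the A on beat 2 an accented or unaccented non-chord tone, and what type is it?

Unaccented neighbor tone.

The harmony at that moment is E dominant seventh chord (E, G#, B, D); A5 is not a chord tone.
It is approached by step up from G#5 and left by step down to G#5.
Step away and step back to the same note — a neighbor tone (upper neighbor).
It falls on a weak beat, so it is unaccented.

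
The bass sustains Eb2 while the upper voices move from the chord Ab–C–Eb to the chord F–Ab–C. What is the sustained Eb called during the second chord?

Pedal tone (pedal point).

The harmony at that moment is F minor triad (F, Ab, C); Eb2 is not a chord tone.
It is held over (the same pitch as the preceding Eb2) and then sustained as the same pitch into the next harmony.
Sustained through a change of harmony — a pedal tone.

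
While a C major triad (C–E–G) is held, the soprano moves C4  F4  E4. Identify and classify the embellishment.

The harmony at that moment is C major triad (C, E, G); F4 is not a chord tone.
It is approached by leap up from C4 and left by step down to E4.
Leap in, step out — an appoggiatura.

F4 is an appoggiatura.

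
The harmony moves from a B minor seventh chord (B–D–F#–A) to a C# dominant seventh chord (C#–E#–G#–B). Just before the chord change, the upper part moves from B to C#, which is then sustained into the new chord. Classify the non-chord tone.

C# is an anticipation.

The harmony at that moment is B minor seventh chord (B, D, F#, A); C# is not a chord tone.
It is approached by step up from B and then sustained as the same pitch into the next harmony.
Arriving early and becoming a chord tone when the harmony changes — an anticipation.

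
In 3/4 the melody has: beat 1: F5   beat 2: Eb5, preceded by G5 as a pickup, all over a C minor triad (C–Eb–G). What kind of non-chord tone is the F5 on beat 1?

Passing tone.

The harmony at that moment is C minor triad (C, Eb, G); F5 is not a chord tone.
It is approached by step down from G5 and left by step down to Eb5.
Step in, step out in the same direction — a passing tone.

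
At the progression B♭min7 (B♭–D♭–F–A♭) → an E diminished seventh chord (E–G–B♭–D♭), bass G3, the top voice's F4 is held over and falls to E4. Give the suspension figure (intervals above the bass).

7–6 suspension.

At the second chord the bass is G3. The suspended F4 lies a seventh above the bass; after resolving down by step to E4, the interval above the bass becomes a sixth.
Suspension figures are named by those two intervals: 7–6.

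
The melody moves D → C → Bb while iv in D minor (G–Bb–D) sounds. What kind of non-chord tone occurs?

The harmony at that moment is G minor triad (G, Bb, D); C is not a chord tone.
It is approached by step down from D and left by step down to Bb.
Step in, step out in the same direction — a passing tone.

C is a passing tone.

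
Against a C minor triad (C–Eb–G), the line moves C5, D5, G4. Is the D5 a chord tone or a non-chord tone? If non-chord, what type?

The harmony at that moment is C minor triad (C, Eb, G); D5 is not a chord tone.
It is approached by step up from C5 and left by leap down to G4.
Step in, leap out — an escape tone.

Non-chord tone — an escape tone.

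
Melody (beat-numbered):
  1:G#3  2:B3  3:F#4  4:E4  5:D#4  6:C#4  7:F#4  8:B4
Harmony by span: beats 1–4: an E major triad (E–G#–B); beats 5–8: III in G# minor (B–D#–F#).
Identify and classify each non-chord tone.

F#4 (beat 3) — appoggiatura; C#4 (beat 6) — escape tone.

The harmony at that moment is E major triad (E, G#, B); F#4 is not a chord tone.
It is approached by leap up from B3 and left by step down to E4.
Leap in, step out — an appoggiatura.
The harmony at that moment is B major triad (B, D#, F#); C#4 is not a chord tone.
It is approached by step down from D#4 and left by leap up to F#4.
Step in, leap out — an escape tone.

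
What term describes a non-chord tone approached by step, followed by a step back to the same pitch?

Approach: by step. Departure: by step in the opposite direction, back to the starting pitch.
Stepwise on both sides but reversing to return to the same chord tone — a neighbor tone. (Had it continued onward in the same direction it would be a passing tone instead.)

Neighbor tone.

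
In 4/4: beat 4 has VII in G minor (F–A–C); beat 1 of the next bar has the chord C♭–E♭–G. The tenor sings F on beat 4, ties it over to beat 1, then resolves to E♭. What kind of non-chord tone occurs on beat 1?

Suspension.

The harmony at that moment is C♭ augmented triad (C♭, E♭, G); F is not a chord tone.
It is held over (the same pitch as the preceding F) and left by step down to E♭.
Held over from the previous chord and resolving down by step — a suspension.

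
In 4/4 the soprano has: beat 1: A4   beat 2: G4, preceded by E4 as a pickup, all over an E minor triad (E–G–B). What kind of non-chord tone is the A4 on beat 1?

Appoggiatura.

The harmony at that moment is E minor triad (E, G, B); A4 is not a chord tone.
It is approached by leap up from E4 and left by step down to G4.
Leap in, step out, metrically accented — an appoggiatura.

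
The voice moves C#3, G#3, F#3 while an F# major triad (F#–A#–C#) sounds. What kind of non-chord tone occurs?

The harmony at that moment is F# major triad (F#, A#, C#); G#3 is not a chord tone.
It is approached by leap up from C#3 and left by step down to F#3.
Leap in, step out — an appoggiatura.

G#3 is an appoggiatura.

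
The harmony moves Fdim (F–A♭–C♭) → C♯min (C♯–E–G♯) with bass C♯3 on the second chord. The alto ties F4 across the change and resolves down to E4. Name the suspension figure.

At the second chord the bass is C♯3. The suspended F4 lies a fourth above the bass; after resolving down by step to E4, the interval above the bass becomes a third.
Suspension figures are named by those two intervals: 4–3.

4–3 suspension.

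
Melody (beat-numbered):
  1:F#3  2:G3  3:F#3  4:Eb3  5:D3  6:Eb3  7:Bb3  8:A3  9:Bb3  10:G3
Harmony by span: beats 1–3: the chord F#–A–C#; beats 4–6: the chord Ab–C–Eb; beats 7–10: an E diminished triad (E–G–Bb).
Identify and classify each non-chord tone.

The harmony at that moment is F# minor triad (F#, A, C#); G3 is not a chord tone.
It is approached by step up from F#3 and left by step down to F#3.
Step away and step back to the same note — a neighbor tone (upper neighbor).
The harmony at that moment is Ab major triad (Ab, C, Eb); D3 is not a chord tone.
It is approached by step down from Eb3 and left by step up to Eb3.
Step away and step back to the same note — a neighbor tone (lower neighbor).
The harmony at that moment is E diminished triad (E, G, Bb); A3 is not a chord tone.
It is approached by step down from Bb3 and left by step up to Bb3.
Step away and step back to the same note — a neighbor tone (lower neighbor).

G3 (beat 2) — neighbor tone; D3 (beat 5) — neighbor tone; A3 (beat 8) — neighbor tone.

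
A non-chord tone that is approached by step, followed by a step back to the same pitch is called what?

Approach: by step. Departure: by step in the opposite direction, back to the starting pitch.
Stepwise on both sides but reversing to return to the same chord tone — a neighbor tone. (Had it continued onward in the same direction it would be a passing tone instead.)

Neighbor tone.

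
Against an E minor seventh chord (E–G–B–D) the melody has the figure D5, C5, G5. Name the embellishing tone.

The harmony at that moment is E minor seventh chord (E, G, B, D); C5 is not a chord tone.
It is approached by step down from D5 and left by leap up to G5.
Step in, leap out — an escape tone.

C5 is an escape tone.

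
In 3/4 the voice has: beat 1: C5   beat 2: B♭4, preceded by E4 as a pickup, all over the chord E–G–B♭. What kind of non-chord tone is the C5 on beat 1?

Appoggiatura.

The harmony at that moment is E diminished triad (E, G, B♭); C5 is not a chord tone.
It is approached by leap up from E4 and left by step down to B♭4.
Leap in, step out, metrically accented — an appoggiatura.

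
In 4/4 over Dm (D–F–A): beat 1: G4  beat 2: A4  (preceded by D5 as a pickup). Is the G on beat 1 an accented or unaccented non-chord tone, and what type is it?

Accented appoggiatura.

The harmony at that moment is D minor triad (D, F, A); G4 is not a chord tone.
It is approached by leap down from D5 and left by step up to A4.
Leap in, step out — an appoggiatura.
It falls on the downbeat, so it is accented.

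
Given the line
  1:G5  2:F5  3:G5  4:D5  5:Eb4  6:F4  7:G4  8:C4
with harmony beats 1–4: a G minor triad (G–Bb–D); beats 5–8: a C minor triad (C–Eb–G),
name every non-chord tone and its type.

F5 (beat 2) — neighbor tone; F4 (beat 6) — passing tone.

The harmony at that moment is G minor triad (G, Bb, D); F5 is not a chord tone.
It is approached by step down from G5 and left by step up to G5.
Step away and step back to the same note — a neighbor tone (lower neighbor).
The harmony at that moment is C minor triad (C, Eb, G); F4 is not a chord tone.
It is approached by step up from Eb4 and left by step up to G4.
Step in, step out in the same direction — a passing tone.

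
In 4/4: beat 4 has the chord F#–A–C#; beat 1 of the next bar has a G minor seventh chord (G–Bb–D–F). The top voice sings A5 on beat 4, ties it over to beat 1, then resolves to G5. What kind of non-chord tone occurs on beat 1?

Suspension.

The harmony at that moment is G minor seventh chord (G, Bb, D, F); A5 is not a chord tone.
It is held over (the same pitch as the preceding A5) and left by step down to G5.
Held over from the previous chord and resolving down by step — a suspension.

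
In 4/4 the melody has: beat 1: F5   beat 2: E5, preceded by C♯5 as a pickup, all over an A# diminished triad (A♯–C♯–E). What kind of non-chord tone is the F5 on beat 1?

Appoggiatura.

The harmony at that moment is A♯ diminished triad (A♯, C♯, E); F5 is not a chord tone.
It is approached by leap up from C♯5 and left by step down to E5.
Leap in, step out, metrically accented — an appoggiatura.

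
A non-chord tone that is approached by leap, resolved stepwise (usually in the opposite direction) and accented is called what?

Appoggiatura.

Approach: by leap. Departure: by step. Metric position: strong.
Leap in, step out, in a metrically strong position — an appoggiatura. (It is the mirror image of the escape tone, which steps in and leaps out from a weak position.)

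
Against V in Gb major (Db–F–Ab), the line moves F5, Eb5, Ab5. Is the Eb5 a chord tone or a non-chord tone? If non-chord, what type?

Non-chord tone — an escape tone.

The harmony at that moment is Db major triad (Db, F, Ab); Eb5 is not a chord tone.
It is approached by step down from F5 and left by leap up to Ab5.
Step in, leap out — an escape tone.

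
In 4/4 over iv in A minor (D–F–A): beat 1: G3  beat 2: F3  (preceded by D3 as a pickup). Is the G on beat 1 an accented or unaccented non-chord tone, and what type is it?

The harmony at that moment is D minor triad (D, F, A); G3 is not a chord tone.
It is approached by leap up from D3 and left by step down to F3.
Leap in, step out — an appoggiatura.
It falls on the downbeat, so it is accented.

Accented appoggiatura.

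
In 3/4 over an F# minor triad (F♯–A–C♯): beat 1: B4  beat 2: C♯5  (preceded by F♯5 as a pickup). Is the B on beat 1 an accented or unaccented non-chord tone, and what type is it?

Accented appoggiatura.

The harmony at that moment is F♯ minor triad (F♯, A, C♯); B4 is not a chord tone.
It is approached by leap down from F♯5 and left by step up to C♯5.
Leap in, step out — an appoggiatura.
It falls on the downbeat, so it is accented.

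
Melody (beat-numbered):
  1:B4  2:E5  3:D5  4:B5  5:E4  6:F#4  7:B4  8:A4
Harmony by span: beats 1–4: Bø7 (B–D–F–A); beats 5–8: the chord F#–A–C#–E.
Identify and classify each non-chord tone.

The harmony at that moment is B half-diminished seventh chord (B, D, F, A); E5 is not a chord tone.
It is approached by leap up from B4 and left by step down to D5.
Leap in, step out — an appoggiatura.
The harmony at that moment is F# minor seventh chord (F#, A, C#, E); B4 is not a chord tone.
It is approached by leap up from F#4 and left by step down to A4.
Leap in, step out — an appoggiatura.

E5 (beat 2) — appoggiatura; B4 (beat 7) — appoggiatura.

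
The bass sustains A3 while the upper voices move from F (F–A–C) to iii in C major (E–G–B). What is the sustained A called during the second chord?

The harmony at that moment is E minor triad (E, G, B); A3 is not a chord tone.
It is held over (the same pitch as the preceding A3) and then sustained as the same pitch into the next harmony.
Sustained through a change of harmony — a pedal tone.

Pedal tone (pedal point).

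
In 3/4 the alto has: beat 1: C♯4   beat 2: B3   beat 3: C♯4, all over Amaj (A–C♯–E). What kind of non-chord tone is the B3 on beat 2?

Lower neighbor tone.

The harmony at that moment is A major triad (A, C♯, E); B3 is not a chord tone.
It is approached by step down from C♯4 and left by step up to C♯4.
Step away and step back to the same note — a neighbor tone (lower neighbor).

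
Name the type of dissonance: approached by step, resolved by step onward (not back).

Passing tone.

Approach: by step. Departure: by step, continuing in the same direction.
Stepwise on both sides with no change of direction means the note fills in the space between two different chord tones — a passing tone. (Had it turned back to its starting note it would be a neighbor tone instead.)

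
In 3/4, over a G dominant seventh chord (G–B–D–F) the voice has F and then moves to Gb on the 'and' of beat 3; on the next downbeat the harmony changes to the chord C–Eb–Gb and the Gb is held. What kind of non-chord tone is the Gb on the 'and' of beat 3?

Anticipation.

The harmony at that moment is G dominant seventh chord (G, B, D, F); Gb is not a chord tone.
It is approached by step up from F and then sustained as the same pitch into the next harmony.
Arriving early and becoming a chord tone when the harmony changes — an anticipation.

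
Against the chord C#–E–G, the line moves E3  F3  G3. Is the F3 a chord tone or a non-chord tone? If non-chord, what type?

The harmony at that moment is C# diminished triad (C#, E, G); F3 is not a chord tone.
It is approached by step up from E3 and left by step up to G3.
Step in, step out in the same direction — a passing tone.

Non-chord tone — a passing tone.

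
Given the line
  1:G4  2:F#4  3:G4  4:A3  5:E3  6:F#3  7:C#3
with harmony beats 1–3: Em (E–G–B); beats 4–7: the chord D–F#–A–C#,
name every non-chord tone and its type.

F#4 (beat 2) — neighbor tone; E3 (beat 5) — appoggiatura.

The harmony at that moment is E minor triad (E, G, B); F#4 is not a chord tone.
It is approached by step down from G4 and left by step up to G4.
Step away and step back to the same note — a neighbor tone (lower neighbor).
The harmony at that moment is D major seventh chord (D, F#, A, C#); E3 is not a chord tone.
It is approached by leap down from A3 and left by step up to F#3.
Leap in, step out — an appoggiatura.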